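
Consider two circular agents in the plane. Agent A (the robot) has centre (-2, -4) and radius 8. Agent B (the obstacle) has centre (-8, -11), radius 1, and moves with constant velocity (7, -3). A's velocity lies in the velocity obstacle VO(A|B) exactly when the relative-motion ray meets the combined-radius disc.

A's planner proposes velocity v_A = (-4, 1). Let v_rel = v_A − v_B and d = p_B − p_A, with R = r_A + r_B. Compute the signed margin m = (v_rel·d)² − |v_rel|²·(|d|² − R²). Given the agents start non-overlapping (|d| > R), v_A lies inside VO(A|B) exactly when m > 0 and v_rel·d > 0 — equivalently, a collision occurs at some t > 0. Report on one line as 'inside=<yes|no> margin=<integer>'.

d = (-6, -7),  |d|² = 85;  R = 8+1 = 9,  c = 85−9² = 4
v_rel = (-11, 4),  |v_rel|² = 137;  v_rel·d = (-11)·(-6) + (4)·(-7) = 38
137·t² − 76·t + 4 = 0  ⇒  m = 38² − 137·4 = 896
m = 896 > 0,  v_rel·d = 38 > 0  ⇒  inside

inside=yes margin=896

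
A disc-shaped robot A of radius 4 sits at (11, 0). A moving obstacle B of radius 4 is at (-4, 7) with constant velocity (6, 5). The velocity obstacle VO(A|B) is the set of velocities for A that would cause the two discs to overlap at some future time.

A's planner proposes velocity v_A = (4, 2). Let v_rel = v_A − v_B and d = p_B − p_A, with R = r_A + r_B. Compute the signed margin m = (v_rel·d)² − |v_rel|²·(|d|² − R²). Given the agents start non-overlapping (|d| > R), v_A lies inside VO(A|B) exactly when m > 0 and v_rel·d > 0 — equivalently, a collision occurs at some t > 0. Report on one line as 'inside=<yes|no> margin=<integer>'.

d = (-15, 7),  |d|² = 274;  R = 4+4 = 8,  c = 274−8² = 210
v_rel = (-2, -3),  |v_rel|² = 13;  v_rel·d = (-2)·(-15) + (-3)·(7) = 9
13·t² − 18·t + 210 = 0  ⇒  m = 9² − 13·210 = -2649
m = -2649 < 0,  v_rel·d = 9 > 0  ⇒  outside

inside=no margin=-2649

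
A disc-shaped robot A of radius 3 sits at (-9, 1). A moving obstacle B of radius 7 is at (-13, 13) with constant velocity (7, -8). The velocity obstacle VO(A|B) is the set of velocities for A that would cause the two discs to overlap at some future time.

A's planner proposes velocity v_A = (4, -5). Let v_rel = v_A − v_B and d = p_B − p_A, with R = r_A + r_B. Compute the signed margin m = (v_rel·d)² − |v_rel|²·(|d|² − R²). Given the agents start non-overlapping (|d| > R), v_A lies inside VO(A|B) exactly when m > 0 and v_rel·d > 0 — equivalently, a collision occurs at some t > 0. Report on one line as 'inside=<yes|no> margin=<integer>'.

d = (-4, 12),  |d|² = 160;  R = 3+7 = 10,  c = 160−10² = 60
v_rel = (-3, 3),  |v_rel|² = 18;  v_rel·d = (-3)·(-4) + (3)·(12) = 48
18·t² − 96·t + 60 = 0  ⇒  m = 48² − 18·60 = 1224
m = 1224 > 0,  v_rel·d = 48 > 0  ⇒  inside

inside=yes margin=1224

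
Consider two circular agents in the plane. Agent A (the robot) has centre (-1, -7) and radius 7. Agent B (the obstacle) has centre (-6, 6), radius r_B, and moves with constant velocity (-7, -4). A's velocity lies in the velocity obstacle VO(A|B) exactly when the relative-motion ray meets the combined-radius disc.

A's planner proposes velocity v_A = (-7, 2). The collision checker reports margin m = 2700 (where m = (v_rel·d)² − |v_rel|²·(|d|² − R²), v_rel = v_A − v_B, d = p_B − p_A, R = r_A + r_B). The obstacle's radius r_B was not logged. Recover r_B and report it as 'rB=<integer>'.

m = 2700
d = (-5, 13);  v_rel = (0, 6),  |v_rel|² = 36
v_rel×d = (0)·(13) − (6)·(-5) = 30
since m = R²·36 − 30²:  R² = (900 + 2700) / 36 = 100
R = √100 = 10  ⇒  r_B = 10 − 7 = 3

rB=3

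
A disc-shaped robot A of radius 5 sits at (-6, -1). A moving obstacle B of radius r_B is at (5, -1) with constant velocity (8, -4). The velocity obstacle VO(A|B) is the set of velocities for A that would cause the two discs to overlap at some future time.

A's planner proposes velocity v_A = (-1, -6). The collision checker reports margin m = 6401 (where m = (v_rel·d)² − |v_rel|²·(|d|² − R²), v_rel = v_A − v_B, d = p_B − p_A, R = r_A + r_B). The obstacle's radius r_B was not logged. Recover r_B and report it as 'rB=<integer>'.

m = 6401
d = (11, 0);  v_rel = (-9, -2),  |v_rel|² = 85
v_rel×d = (-9)·(0) − (-2)·(11) = 22
since m = R²·85 − 22²:  R² = (484 + 6401) / 85 = 81
R = √81 = 9  ⇒  r_B = 9 − 5 = 4

rB=4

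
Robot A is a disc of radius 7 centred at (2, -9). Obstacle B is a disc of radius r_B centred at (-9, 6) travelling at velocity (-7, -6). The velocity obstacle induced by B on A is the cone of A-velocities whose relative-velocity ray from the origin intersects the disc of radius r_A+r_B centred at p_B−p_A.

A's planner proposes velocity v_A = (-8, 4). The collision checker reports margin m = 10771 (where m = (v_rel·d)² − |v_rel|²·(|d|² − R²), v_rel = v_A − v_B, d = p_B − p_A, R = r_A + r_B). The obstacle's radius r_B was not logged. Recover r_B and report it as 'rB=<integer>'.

m = 10771
d = (-11, 15);  v_rel = (-1, 10),  |v_rel|² = 101
v_rel×d = (-1)·(15) − (10)·(-11) = 95
since m = R²·101 − 95²:  R² = (9025 + 10771) / 101 = 196
R = √196 = 14  ⇒  r_B = 14 − 7 = 7

rB=7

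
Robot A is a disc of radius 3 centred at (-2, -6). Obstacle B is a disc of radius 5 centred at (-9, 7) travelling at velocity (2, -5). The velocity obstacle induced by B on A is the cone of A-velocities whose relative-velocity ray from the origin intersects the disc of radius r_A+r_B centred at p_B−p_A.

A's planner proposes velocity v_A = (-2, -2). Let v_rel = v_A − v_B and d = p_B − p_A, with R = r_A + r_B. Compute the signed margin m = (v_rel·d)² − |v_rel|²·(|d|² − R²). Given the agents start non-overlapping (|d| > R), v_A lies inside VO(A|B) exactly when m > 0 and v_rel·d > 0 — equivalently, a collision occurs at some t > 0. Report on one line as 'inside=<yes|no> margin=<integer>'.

d = (-7, 13),  |d|² = 218;  R = 3+5 = 8,  c = 218−8² = 154
v_rel = (-4, 3),  |v_rel|² = 25;  v_rel·d = (-4)·(-7) + (3)·(13) = 67
25·t² − 134·t + 154 = 0  ⇒  m = 67² − 25·154 = 639
m = 639 > 0,  v_rel·d = 67 > 0  ⇒  inside

inside=yes margin=639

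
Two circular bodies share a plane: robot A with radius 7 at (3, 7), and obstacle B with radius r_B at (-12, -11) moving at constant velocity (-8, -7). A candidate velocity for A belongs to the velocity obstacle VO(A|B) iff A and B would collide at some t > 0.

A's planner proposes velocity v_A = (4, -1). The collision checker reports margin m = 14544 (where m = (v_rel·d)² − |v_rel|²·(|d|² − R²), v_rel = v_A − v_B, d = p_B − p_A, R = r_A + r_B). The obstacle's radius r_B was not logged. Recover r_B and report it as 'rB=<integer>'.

m = 14544
d = (-15, -18);  v_rel = (12, 6),  |v_rel|² = 180
v_rel×d = (12)·(-18) − (6)·(-15) = -126
since m = R²·180 − (-126)²:  R² = (15876 + 14544) / 180 = 169
R = √169 = 13  ⇒  r_B = 13 − 7 = 6

rB=6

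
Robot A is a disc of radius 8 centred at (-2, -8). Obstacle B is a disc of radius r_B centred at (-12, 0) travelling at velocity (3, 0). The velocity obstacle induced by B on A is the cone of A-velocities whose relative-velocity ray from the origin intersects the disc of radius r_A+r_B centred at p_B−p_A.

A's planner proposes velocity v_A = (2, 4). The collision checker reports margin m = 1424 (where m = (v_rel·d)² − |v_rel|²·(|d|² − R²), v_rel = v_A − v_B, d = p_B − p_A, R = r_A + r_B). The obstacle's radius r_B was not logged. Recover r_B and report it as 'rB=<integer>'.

m = 1424
d = (-10, 8);  v_rel = (-1, 4),  |v_rel|² = 17
v_rel×d = (-1)·(8) − (4)·(-10) = 32
since m = R²·17 − 32²:  R² = (1024 + 1424) / 17 = 144
R = √144 = 12  ⇒  r_B = 12 − 8 = 4

rB=4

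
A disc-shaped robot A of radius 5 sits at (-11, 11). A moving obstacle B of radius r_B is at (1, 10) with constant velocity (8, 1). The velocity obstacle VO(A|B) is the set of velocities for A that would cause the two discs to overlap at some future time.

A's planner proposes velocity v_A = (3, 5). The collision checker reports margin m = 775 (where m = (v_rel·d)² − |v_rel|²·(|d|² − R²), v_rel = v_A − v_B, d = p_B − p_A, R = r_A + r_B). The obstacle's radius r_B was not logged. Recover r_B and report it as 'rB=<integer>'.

m = 775
d = (12, -1);  v_rel = (-5, 4),  |v_rel|² = 41
v_rel×d = (-5)·(-1) − (4)·(12) = -43
since m = R²·41 − (-43)²:  R² = (1849 + 775) / 41 = 64
R = √64 = 8  ⇒  r_B = 8 − 5 = 3

rB=3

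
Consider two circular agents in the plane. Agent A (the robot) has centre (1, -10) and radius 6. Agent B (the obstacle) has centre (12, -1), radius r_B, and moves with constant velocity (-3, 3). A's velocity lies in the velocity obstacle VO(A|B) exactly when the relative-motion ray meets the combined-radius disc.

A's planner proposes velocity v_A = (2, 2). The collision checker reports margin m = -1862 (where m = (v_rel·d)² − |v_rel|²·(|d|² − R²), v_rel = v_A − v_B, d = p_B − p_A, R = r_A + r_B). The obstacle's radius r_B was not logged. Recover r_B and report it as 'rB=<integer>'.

m = -1862
d = (11, 9);  v_rel = (5, -1),  |v_rel|² = 26
v_rel×d = (5)·(9) − (-1)·(11) = 56
since m = R²·26 − 56²:  R² = (3136 + -1862) / 26 = 49
R = √49 = 7  ⇒  r_B = 7 − 6 = 1

rB=1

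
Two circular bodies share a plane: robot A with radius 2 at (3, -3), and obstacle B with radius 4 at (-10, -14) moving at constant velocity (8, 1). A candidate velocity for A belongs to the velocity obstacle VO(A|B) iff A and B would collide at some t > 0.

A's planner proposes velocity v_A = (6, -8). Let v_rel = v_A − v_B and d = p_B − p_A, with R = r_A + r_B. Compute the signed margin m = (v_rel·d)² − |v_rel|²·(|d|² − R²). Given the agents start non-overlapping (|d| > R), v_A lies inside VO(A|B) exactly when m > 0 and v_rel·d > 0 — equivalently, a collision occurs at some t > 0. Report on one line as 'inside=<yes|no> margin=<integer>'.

d = (-13, -11),  |d|² = 290;  R = 2+4 = 6,  c = 290−6² = 254
v_rel = (-2, -9),  |v_rel|² = 85;  v_rel·d = (-2)·(-13) + (-9)·(-11) = 125
85·t² − 250·t + 254 = 0  ⇒  m = 125² − 85·254 = -5965
m = -5965 < 0,  v_rel·d = 125 > 0  ⇒  outside

inside=no margin=-5965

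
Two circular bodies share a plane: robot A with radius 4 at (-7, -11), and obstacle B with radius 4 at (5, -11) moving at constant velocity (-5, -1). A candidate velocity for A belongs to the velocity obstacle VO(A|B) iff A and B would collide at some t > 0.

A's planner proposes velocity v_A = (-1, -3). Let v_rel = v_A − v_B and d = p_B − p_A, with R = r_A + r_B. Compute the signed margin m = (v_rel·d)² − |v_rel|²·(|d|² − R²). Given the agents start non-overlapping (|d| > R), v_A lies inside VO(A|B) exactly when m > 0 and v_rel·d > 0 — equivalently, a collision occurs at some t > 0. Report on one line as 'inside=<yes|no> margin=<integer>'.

d = (12, 0),  |d|² = 144;  R = 4+4 = 8,  c = 144−8² = 80
v_rel = (4, -2),  |v_rel|² = 20;  v_rel·d = (4)·(12) + (-2)·(0) = 48
20·t² − 96·t + 80 = 0  ⇒  m = 48² − 20·80 = 704
m = 704 > 0,  v_rel·d = 48 > 0  ⇒  inside

inside=yes margin=704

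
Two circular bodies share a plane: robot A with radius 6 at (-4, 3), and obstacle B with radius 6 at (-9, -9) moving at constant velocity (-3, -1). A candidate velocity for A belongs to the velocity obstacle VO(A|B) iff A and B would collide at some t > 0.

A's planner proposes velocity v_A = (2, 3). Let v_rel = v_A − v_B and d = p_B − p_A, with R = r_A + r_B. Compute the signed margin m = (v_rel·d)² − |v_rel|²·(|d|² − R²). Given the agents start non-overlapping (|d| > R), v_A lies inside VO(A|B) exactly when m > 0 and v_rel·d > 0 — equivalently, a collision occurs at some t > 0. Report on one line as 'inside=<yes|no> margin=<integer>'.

d = (-5, -12),  |d|² = 169;  R = 6+6 = 12,  c = 169−12² = 25
v_rel = (5, 4),  |v_rel|² = 41;  v_rel·d = (5)·(-5) + (4)·(-12) = -73
41·t² + 146·t + 25 = 0  ⇒  m = (-73)² − 41·25 = 4304
m = 4304 > 0,  v_rel·d = -73 < 0  ⇒  outside

inside=no margin=4304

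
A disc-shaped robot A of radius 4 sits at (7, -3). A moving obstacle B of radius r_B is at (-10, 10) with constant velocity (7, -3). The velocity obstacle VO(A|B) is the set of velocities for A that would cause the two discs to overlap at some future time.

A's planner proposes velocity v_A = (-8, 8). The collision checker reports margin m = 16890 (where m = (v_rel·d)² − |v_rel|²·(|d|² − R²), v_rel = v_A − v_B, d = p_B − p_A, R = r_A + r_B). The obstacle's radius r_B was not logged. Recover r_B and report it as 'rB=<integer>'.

m = 16890
d = (-17, 13);  v_rel = (-15, 11),  |v_rel|² = 346
v_rel×d = (-15)·(13) − (11)·(-17) = -8
since m = R²·346 − (-8)²:  R² = (64 + 16890) / 346 = 49
R = √49 = 7  ⇒  r_B = 7 − 4 = 3

rB=3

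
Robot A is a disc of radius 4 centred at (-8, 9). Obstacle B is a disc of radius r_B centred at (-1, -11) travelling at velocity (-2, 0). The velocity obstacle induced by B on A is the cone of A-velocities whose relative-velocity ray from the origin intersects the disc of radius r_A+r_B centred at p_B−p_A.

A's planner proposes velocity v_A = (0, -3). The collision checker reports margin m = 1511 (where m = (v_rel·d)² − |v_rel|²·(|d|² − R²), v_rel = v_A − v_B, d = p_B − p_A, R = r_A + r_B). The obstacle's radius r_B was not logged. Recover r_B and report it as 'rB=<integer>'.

m = 1511
d = (7, -20);  v_rel = (2, -3),  |v_rel|² = 13
v_rel×d = (2)·(-20) − (-3)·(7) = -19
since m = R²·13 − (-19)²:  R² = (361 + 1511) / 13 = 144
R = √144 = 12  ⇒  r_B = 12 − 4 = 8

rB=8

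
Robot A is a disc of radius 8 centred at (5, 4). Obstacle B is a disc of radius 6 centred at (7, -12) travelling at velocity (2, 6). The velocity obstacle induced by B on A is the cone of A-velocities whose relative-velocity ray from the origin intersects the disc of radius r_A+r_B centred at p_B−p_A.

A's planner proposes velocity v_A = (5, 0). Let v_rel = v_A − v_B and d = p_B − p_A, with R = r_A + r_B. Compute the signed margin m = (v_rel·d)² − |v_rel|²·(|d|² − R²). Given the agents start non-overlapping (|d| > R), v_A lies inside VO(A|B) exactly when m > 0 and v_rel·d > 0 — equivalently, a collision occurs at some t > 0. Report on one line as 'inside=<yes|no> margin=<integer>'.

d = (2, -16),  |d|² = 260;  R = 8+6 = 14,  c = 260−14² = 64
v_rel = (3, -6),  |v_rel|² = 45;  v_rel·d = (3)·(2) + (-6)·(-16) = 102
45·t² − 204·t + 64 = 0  ⇒  m = 102² − 45·64 = 7524
m = 7524 > 0,  v_rel·d = 102 > 0  ⇒  inside

inside=yes margin=7524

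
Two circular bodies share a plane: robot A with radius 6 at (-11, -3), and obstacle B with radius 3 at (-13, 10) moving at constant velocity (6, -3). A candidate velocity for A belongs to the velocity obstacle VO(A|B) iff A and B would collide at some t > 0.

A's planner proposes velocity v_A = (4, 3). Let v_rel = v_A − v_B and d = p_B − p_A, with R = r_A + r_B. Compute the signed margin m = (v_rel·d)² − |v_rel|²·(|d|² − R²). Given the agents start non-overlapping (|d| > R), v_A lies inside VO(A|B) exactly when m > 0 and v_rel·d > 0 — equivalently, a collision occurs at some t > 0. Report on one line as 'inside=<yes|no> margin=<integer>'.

d = (-2, 13),  |d|² = 173;  R = 6+3 = 9,  c = 173−9² = 92
v_rel = (-2, 6),  |v_rel|² = 40;  v_rel·d = (-2)·(-2) + (6)·(13) = 82
40·t² − 164·t + 92 = 0  ⇒  m = 82² − 40·92 = 3044
m = 3044 > 0,  v_rel·d = 82 > 0  ⇒  inside

inside=yes margin=3044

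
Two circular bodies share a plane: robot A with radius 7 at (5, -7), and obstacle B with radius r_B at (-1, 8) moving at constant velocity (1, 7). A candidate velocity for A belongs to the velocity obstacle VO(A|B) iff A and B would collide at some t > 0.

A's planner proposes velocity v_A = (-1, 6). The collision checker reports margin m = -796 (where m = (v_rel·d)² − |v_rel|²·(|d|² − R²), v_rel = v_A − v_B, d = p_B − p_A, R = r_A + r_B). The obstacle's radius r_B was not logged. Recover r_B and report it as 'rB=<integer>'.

m = -796
d = (-6, 15);  v_rel = (-2, -1),  |v_rel|² = 5
v_rel×d = (-2)·(15) − (-1)·(-6) = -36
since m = R²·5 − (-36)²:  R² = (1296 + -796) / 5 = 100
R = √100 = 10  ⇒  r_B = 10 − 7 = 3

rB=3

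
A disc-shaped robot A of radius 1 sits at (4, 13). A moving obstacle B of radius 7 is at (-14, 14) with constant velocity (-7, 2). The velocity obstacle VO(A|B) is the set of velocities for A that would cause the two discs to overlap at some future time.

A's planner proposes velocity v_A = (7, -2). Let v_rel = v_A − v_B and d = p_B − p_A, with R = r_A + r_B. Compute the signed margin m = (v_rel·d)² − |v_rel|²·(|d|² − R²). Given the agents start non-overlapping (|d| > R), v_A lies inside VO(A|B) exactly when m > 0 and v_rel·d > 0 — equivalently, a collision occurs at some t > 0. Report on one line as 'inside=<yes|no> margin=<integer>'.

d = (-18, 1),  |d|² = 325;  R = 1+7 = 8,  c = 325−8² = 261
v_rel = (14, -4),  |v_rel|² = 212;  v_rel·d = (14)·(-18) + (-4)·(1) = -256
212·t² + 512·t + 261 = 0  ⇒  m = (-256)² − 212·261 = 10204
m = 10204 > 0,  v_rel·d = -256 < 0  ⇒  outside

inside=no margin=10204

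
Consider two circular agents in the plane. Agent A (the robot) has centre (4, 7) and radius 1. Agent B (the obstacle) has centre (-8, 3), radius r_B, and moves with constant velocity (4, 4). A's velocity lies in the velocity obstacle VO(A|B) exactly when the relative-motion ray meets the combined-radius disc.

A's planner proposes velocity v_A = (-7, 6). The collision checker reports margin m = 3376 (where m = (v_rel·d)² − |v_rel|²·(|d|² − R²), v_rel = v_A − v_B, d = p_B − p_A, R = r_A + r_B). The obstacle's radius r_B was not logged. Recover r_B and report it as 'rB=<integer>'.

m = 3376
d = (-12, -4);  v_rel = (-11, 2),  |v_rel|² = 125
v_rel×d = (-11)·(-4) − (2)·(-12) = 68
since m = R²·125 − 68²:  R² = (4624 + 3376) / 125 = 64
R = √64 = 8  ⇒  r_B = 8 − 1 = 7

rB=7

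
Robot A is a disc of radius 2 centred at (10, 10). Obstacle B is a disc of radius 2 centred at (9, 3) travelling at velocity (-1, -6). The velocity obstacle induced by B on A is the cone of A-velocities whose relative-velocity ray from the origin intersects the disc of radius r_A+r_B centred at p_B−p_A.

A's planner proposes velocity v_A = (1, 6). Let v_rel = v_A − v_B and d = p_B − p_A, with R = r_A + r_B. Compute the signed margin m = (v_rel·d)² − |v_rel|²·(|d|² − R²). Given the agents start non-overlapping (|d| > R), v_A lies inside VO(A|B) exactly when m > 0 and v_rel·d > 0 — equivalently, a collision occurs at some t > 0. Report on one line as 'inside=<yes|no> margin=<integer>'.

d = (-1, -7),  |d|² = 50;  R = 2+2 = 4,  c = 50−4² = 34
v_rel = (2, 12),  |v_rel|² = 148;  v_rel·d = (2)·(-1) + (12)·(-7) = -86
148·t² + 172·t + 34 = 0  ⇒  m = (-86)² − 148·34 = 2364
m = 2364 > 0,  v_rel·d = -86 < 0  ⇒  outside

inside=no margin=2364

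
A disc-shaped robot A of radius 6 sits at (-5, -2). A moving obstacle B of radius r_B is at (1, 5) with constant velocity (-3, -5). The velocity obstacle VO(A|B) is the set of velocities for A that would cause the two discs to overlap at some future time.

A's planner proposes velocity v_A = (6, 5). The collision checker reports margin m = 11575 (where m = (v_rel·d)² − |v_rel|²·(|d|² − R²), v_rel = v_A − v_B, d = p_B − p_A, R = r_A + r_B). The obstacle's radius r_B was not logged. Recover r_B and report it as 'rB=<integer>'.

m = 11575
d = (6, 7);  v_rel = (9, 10),  |v_rel|² = 181
v_rel×d = (9)·(7) − (10)·(6) = 3
since m = R²·181 − 3²:  R² = (9 + 11575) / 181 = 64
R = √64 = 8  ⇒  r_B = 8 − 6 = 2

rB=2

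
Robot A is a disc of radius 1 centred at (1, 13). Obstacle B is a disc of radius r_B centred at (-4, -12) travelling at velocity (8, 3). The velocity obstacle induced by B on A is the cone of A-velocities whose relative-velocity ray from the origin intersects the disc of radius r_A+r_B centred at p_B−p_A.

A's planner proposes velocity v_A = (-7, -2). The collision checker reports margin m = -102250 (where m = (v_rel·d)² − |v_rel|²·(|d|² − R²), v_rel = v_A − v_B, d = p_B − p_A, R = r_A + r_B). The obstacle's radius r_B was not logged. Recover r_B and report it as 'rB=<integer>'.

m = -102250
d = (-5, -25);  v_rel = (-15, -5),  |v_rel|² = 250
v_rel×d = (-15)·(-25) − (-5)·(-5) = 350
since m = R²·250 − 350²:  R² = (122500 + -102250) / 250 = 81
R = √81 = 9  ⇒  r_B = 9 − 1 = 8

rB=8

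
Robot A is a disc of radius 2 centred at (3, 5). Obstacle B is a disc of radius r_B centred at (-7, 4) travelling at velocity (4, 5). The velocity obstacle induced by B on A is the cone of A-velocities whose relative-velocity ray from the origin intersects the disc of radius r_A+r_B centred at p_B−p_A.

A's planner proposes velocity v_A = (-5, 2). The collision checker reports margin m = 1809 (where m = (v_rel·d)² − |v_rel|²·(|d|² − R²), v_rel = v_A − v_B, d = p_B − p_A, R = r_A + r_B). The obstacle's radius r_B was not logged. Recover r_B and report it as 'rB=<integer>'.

m = 1809
d = (-10, -1);  v_rel = (-9, -3),  |v_rel|² = 90
v_rel×d = (-9)·(-1) − (-3)·(-10) = -21
since m = R²·90 − (-21)²:  R² = (441 + 1809) / 90 = 25
R = √25 = 5  ⇒  r_B = 5 − 2 = 3

rB=3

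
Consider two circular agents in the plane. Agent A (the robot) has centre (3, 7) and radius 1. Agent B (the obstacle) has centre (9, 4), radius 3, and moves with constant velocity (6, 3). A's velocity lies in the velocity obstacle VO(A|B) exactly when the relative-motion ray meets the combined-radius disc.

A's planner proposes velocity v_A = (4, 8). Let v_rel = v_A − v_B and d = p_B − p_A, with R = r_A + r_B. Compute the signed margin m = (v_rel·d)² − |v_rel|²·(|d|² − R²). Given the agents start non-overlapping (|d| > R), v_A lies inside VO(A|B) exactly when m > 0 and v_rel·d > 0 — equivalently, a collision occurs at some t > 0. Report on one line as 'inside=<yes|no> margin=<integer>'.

d = (6, -3),  |d|² = 45;  R = 1+3 = 4,  c = 45−4² = 29
v_rel = (-2, 5),  |v_rel|² = 29;  v_rel·d = (-2)·(6) + (5)·(-3) = -27
29·t² + 54·t + 29 = 0  ⇒  m = (-27)² − 29·29 = -112
m = -112 < 0,  v_rel·d = -27 < 0  ⇒  outside

inside=no margin=-112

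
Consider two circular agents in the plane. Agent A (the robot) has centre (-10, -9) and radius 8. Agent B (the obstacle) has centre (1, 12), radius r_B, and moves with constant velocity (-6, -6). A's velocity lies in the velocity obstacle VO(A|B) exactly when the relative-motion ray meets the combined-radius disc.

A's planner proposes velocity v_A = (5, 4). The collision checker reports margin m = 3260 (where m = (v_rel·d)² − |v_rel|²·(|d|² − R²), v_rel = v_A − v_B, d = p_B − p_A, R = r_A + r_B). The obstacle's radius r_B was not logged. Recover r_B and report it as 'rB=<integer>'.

m = 3260
d = (11, 21);  v_rel = (11, 10),  |v_rel|² = 221
v_rel×d = (11)·(21) − (10)·(11) = 121
since m = R²·221 − 121²:  R² = (14641 + 3260) / 221 = 81
R = √81 = 9  ⇒  r_B = 9 − 8 = 1

rB=1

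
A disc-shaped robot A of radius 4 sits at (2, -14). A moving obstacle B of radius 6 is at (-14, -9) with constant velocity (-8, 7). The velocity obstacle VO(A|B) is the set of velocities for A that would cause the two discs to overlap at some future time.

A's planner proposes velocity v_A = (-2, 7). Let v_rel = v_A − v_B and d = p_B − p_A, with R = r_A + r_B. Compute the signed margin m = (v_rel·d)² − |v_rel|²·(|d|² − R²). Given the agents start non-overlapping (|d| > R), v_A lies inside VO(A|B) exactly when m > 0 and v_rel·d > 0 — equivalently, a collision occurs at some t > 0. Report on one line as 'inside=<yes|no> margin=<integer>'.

d = (-16, 5),  |d|² = 281;  R = 4+6 = 10,  c = 281−10² = 181
v_rel = (6, 0),  |v_rel|² = 36;  v_rel·d = (6)·(-16) + (0)·(5) = -96
36·t² + 192·t + 181 = 0  ⇒  m = (-96)² − 36·181 = 2700
m = 2700 > 0,  v_rel·d = -96 < 0  ⇒  outside

inside=no margin=2700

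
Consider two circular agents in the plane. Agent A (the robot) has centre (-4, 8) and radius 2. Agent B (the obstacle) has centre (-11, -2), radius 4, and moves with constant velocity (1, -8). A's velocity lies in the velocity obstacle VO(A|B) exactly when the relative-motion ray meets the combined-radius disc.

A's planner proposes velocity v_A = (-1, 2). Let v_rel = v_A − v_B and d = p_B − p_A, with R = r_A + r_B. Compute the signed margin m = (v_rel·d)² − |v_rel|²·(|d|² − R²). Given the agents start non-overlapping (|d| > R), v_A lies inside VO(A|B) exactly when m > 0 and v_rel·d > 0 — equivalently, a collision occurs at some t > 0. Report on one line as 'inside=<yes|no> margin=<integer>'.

d = (-7, -10),  |d|² = 149;  R = 2+4 = 6,  c = 149−6² = 113
v_rel = (-2, 10),  |v_rel|² = 104;  v_rel·d = (-2)·(-7) + (10)·(-10) = -86
104·t² + 172·t + 113 = 0  ⇒  m = (-86)² − 104·113 = -4356
m = -4356 < 0,  v_rel·d = -86 < 0  ⇒  outside

inside=no margin=-4356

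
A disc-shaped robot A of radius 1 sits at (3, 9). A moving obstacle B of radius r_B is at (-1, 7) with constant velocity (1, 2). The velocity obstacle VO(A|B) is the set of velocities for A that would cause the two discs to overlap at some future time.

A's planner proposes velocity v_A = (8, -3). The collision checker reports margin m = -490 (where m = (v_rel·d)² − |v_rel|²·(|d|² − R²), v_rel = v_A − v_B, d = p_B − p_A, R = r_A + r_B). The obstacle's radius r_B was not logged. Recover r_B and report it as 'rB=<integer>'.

m = -490
d = (-4, -2);  v_rel = (7, -5),  |v_rel|² = 74
v_rel×d = (7)·(-2) − (-5)·(-4) = -34
since m = R²·74 − (-34)²:  R² = (1156 + -490) / 74 = 9
R = √9 = 3  ⇒  r_B = 3 − 1 = 2

rB=2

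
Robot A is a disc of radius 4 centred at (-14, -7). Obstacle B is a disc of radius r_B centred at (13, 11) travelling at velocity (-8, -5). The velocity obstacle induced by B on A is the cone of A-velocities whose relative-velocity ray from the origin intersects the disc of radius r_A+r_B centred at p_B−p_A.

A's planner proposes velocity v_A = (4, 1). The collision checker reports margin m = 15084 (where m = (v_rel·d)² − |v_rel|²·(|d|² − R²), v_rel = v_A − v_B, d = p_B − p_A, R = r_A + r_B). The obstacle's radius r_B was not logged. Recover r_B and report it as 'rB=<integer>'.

m = 15084
d = (27, 18);  v_rel = (12, 6),  |v_rel|² = 180
v_rel×d = (12)·(18) − (6)·(27) = 54
since m = R²·180 − 54²:  R² = (2916 + 15084) / 180 = 100
R = √100 = 10  ⇒  r_B = 10 − 4 = 6

rB=6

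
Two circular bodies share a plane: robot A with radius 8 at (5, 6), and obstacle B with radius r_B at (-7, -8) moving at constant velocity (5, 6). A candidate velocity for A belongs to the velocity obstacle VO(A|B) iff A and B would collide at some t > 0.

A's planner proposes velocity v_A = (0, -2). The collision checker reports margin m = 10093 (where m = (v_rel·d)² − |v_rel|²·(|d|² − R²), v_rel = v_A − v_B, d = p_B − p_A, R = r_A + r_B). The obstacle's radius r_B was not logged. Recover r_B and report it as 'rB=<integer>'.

m = 10093
d = (-12, -14);  v_rel = (-5, -8),  |v_rel|² = 89
v_rel×d = (-5)·(-14) − (-8)·(-12) = -26
since m = R²·89 − (-26)²:  R² = (676 + 10093) / 89 = 121
R = √121 = 11  ⇒  r_B = 11 − 8 = 3

rB=3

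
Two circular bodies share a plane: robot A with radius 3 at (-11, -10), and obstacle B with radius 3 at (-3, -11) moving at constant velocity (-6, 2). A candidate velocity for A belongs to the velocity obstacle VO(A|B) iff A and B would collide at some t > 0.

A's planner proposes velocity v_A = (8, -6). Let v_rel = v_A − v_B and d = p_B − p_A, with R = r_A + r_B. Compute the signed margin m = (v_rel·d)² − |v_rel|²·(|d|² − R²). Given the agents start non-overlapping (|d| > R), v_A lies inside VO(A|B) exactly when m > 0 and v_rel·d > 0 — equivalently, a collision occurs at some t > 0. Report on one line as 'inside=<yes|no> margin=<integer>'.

d = (8, -1),  |d|² = 65;  R = 3+3 = 6,  c = 65−6² = 29
v_rel = (14, -8),  |v_rel|² = 260;  v_rel·d = (14)·(8) + (-8)·(-1) = 120
260·t² − 240·t + 29 = 0  ⇒  m = 120² − 260·29 = 6860
m = 6860 > 0,  v_rel·d = 120 > 0  ⇒  inside

inside=yes margin=6860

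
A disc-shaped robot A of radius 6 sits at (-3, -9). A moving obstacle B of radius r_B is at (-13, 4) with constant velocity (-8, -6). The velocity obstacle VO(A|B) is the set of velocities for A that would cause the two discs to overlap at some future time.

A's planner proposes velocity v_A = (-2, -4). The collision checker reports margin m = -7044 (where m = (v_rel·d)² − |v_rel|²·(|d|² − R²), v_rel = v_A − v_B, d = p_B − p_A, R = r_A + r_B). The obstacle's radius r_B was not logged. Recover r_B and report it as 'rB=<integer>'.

m = -7044
d = (-10, 13);  v_rel = (6, 2),  |v_rel|² = 40
v_rel×d = (6)·(13) − (2)·(-10) = 98
since m = R²·40 − 98²:  R² = (9604 + -7044) / 40 = 64
R = √64 = 8  ⇒  r_B = 8 − 6 = 2

rB=2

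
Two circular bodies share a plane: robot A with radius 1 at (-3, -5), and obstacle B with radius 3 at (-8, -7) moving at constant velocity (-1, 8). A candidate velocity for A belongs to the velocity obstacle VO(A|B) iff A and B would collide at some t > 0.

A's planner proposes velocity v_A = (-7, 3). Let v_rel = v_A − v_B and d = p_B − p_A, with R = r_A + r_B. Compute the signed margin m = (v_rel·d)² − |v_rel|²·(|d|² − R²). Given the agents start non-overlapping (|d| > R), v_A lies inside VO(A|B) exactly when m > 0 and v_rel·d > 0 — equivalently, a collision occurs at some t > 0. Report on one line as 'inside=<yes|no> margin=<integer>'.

d = (-5, -2),  |d|² = 29;  R = 1+3 = 4,  c = 29−4² = 13
v_rel = (-6, -5),  |v_rel|² = 61;  v_rel·d = (-6)·(-5) + (-5)·(-2) = 40
61·t² − 80·t + 13 = 0  ⇒  m = 40² − 61·13 = 807
m = 807 > 0,  v_rel·d = 40 > 0  ⇒  inside

inside=yes margin=807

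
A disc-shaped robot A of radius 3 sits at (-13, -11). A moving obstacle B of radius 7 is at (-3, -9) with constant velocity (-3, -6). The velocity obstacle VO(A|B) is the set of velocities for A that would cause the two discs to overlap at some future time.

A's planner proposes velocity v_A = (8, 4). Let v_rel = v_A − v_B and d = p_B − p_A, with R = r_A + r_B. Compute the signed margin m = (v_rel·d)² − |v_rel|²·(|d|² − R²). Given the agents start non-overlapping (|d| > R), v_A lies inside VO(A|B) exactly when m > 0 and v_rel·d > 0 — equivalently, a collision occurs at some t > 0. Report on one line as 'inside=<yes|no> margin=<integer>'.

d = (10, 2),  |d|² = 104;  R = 3+7 = 10,  c = 104−10² = 4
v_rel = (11, 10),  |v_rel|² = 221;  v_rel·d = (11)·(10) + (10)·(2) = 130
221·t² − 260·t + 4 = 0  ⇒  m = 130² − 221·4 = 16016
m = 16016 > 0,  v_rel·d = 130 > 0  ⇒  inside

inside=yes margin=16016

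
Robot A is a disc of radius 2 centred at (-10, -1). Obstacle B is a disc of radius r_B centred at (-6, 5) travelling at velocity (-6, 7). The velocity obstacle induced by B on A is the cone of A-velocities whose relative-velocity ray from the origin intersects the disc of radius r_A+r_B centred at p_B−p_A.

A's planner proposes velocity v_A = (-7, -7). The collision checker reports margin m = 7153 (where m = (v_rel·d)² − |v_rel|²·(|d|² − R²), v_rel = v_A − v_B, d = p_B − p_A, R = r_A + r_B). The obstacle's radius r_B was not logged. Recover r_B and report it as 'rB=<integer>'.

m = 7153
d = (4, 6);  v_rel = (-1, -14),  |v_rel|² = 197
v_rel×d = (-1)·(6) − (-14)·(4) = 50
since m = R²·197 − 50²:  R² = (2500 + 7153) / 197 = 49
R = √49 = 7  ⇒  r_B = 7 − 2 = 5

rB=5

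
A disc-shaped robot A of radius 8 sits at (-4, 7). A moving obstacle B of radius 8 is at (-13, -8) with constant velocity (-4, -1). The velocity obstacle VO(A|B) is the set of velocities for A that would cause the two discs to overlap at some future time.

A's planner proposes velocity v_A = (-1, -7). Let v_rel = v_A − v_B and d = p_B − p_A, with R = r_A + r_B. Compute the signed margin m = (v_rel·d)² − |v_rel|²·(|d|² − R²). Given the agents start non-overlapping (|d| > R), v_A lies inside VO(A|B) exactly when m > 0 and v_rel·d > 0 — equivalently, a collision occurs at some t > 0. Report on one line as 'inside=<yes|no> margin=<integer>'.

d = (-9, -15),  |d|² = 306;  R = 8+8 = 16,  c = 306−16² = 50
v_rel = (3, -6),  |v_rel|² = 45;  v_rel·d = (3)·(-9) + (-6)·(-15) = 63
45·t² − 126·t + 50 = 0  ⇒  m = 63² − 45·50 = 1719
m = 1719 > 0,  v_rel·d = 63 > 0  ⇒  inside

inside=yes margin=1719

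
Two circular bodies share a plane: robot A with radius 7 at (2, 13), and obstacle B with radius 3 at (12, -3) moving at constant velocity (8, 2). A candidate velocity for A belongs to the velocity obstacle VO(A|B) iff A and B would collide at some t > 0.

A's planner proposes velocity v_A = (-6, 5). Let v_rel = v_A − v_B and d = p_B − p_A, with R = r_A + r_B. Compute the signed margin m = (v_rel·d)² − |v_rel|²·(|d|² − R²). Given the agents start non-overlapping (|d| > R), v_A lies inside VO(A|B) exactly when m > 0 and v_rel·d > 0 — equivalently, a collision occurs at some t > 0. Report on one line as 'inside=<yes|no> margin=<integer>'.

d = (10, -16),  |d|² = 356;  R = 7+3 = 10,  c = 356−10² = 256
v_rel = (-14, 3),  |v_rel|² = 205;  v_rel·d = (-14)·(10) + (3)·(-16) = -188
205·t² + 376·t + 256 = 0  ⇒  m = (-188)² − 205·256 = -17136
m = -17136 < 0,  v_rel·d = -188 < 0  ⇒  outside

inside=no margin=-17136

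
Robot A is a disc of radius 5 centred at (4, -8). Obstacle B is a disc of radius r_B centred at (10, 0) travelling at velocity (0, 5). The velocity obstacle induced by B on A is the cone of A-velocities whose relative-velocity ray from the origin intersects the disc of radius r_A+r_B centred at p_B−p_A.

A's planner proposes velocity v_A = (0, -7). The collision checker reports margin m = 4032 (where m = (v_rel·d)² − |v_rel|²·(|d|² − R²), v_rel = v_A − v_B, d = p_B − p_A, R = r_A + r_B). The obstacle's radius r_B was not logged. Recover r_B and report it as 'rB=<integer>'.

m = 4032
d = (6, 8);  v_rel = (0, -12),  |v_rel|² = 144
v_rel×d = (0)·(8) − (-12)·(6) = 72
since m = R²·144 − 72²:  R² = (5184 + 4032) / 144 = 64
R = √64 = 8  ⇒  r_B = 8 − 5 = 3

rB=3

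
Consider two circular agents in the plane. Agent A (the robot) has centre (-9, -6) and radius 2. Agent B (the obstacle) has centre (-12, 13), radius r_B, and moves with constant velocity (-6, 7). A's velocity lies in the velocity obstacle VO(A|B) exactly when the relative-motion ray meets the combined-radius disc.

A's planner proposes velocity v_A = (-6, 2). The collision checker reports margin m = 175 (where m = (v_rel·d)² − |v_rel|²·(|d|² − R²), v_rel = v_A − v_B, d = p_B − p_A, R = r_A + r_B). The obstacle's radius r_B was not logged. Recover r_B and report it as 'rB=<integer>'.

m = 175
d = (-3, 19);  v_rel = (0, -5),  |v_rel|² = 25
v_rel×d = (0)·(19) − (-5)·(-3) = -15
since m = R²·25 − (-15)²:  R² = (225 + 175) / 25 = 16
R = √16 = 4  ⇒  r_B = 4 − 2 = 2

rB=2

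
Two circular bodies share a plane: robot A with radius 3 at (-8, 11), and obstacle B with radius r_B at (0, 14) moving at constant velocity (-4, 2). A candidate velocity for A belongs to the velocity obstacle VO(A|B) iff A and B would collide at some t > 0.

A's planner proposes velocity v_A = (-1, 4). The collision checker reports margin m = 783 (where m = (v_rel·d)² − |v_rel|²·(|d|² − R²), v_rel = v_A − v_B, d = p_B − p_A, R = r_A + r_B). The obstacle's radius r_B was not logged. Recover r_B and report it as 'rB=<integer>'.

m = 783
d = (8, 3);  v_rel = (3, 2),  |v_rel|² = 13
v_rel×d = (3)·(3) − (2)·(8) = -7
since m = R²·13 − (-7)²:  R² = (49 + 783) / 13 = 64
R = √64 = 8  ⇒  r_B = 8 − 3 = 5

rB=5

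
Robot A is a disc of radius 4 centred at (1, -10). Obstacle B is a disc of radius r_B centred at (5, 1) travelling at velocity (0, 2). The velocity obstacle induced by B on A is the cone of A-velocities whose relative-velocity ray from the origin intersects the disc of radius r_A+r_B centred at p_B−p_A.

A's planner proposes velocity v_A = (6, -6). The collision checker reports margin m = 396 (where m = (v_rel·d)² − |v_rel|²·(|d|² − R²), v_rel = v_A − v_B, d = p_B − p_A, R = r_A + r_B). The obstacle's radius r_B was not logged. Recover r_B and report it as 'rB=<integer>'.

m = 396
d = (4, 11);  v_rel = (6, -8),  |v_rel|² = 100
v_rel×d = (6)·(11) − (-8)·(4) = 98
since m = R²·100 − 98²:  R² = (9604 + 396) / 100 = 100
R = √100 = 10  ⇒  r_B = 10 − 4 = 6

rB=6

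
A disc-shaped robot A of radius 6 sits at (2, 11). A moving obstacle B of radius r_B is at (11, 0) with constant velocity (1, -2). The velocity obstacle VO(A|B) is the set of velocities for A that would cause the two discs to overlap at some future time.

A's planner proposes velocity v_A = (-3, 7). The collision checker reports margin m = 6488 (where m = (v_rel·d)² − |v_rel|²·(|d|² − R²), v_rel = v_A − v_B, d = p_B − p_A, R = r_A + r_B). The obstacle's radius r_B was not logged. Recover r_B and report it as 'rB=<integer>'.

m = 6488
d = (9, -11);  v_rel = (-4, 9),  |v_rel|² = 97
v_rel×d = (-4)·(-11) − (9)·(9) = -37
since m = R²·97 − (-37)²:  R² = (1369 + 6488) / 97 = 81
R = √81 = 9  ⇒  r_B = 9 − 6 = 3

rB=3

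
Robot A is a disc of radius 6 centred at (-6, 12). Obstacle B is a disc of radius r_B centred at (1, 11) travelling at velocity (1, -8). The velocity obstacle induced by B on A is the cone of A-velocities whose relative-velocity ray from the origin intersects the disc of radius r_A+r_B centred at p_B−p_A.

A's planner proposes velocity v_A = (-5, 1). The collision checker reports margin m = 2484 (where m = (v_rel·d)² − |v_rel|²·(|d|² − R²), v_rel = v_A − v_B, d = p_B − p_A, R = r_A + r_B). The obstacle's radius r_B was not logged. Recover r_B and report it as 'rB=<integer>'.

m = 2484
d = (7, -1);  v_rel = (-6, 9),  |v_rel|² = 117
v_rel×d = (-6)·(-1) − (9)·(7) = -57
since m = R²·117 − (-57)²:  R² = (3249 + 2484) / 117 = 49
R = √49 = 7  ⇒  r_B = 7 − 6 = 1

rB=1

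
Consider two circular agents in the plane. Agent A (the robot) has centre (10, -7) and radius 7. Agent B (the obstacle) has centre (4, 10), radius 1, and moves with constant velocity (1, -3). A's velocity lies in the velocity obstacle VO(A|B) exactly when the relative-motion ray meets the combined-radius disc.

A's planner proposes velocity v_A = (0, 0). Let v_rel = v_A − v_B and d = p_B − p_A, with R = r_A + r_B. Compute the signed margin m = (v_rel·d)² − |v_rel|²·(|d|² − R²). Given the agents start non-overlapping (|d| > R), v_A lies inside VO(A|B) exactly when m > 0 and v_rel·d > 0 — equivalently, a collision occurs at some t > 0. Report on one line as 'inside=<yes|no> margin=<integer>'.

d = (-6, 17),  |d|² = 325;  R = 7+1 = 8,  c = 325−8² = 261
v_rel = (-1, 3),  |v_rel|² = 10;  v_rel·d = (-1)·(-6) + (3)·(17) = 57
10·t² − 114·t + 261 = 0  ⇒  m = 57² − 10·261 = 639
m = 639 > 0,  v_rel·d = 57 > 0  ⇒  inside

inside=yes margin=639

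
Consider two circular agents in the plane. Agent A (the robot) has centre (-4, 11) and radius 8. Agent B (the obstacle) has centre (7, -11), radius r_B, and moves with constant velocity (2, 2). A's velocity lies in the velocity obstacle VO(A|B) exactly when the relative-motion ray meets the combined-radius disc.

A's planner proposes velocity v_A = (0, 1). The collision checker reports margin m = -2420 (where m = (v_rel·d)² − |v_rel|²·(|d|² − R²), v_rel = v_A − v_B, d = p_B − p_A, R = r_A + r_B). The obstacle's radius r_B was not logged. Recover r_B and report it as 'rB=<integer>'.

m = -2420
d = (11, -22);  v_rel = (-2, -1),  |v_rel|² = 5
v_rel×d = (-2)·(-22) − (-1)·(11) = 55
since m = R²·5 − 55²:  R² = (3025 + -2420) / 5 = 121
R = √121 = 11  ⇒  r_B = 11 − 8 = 3

rB=3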